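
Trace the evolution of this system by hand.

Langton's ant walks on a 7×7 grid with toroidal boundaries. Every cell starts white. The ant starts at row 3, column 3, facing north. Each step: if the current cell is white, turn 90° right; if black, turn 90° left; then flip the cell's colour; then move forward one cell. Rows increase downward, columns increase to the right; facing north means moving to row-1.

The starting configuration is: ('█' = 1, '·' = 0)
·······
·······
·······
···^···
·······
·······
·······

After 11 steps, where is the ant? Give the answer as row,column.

step 0: ·······
·······
·······
···^···
·······
·······
·······
step 1: ·······
·······
·······
···█>··
·······
·······
·······
step 2: ·······
·······
·······
···██··
····v··
·······
·······
step 3: ·······
·······
·······
···██··
···<█··
·······
·······
step 4: ·······
·······
·······
···^█··
···██··
·······
·······
step 5: ·······
·······
·······
··<·█··
···██··
·······
·······
step 6: ·······
·······
··^····
··█·█··
···██··
·······
·······
step 7: ·······
·······
··█>···
··█·█··
···██··
·······
·······
step 8: ·······
·······
··██···
··█v█··
···██··
·······
·······
step 9: ·······
·······
··██···
··<██··
···██··
·······
·······
step 10: ·······
·······
··██···
···██··
··v██··
·······
·······
step 11: ·······
·······
··██···
···██··
·<███··
·······
·······

4,1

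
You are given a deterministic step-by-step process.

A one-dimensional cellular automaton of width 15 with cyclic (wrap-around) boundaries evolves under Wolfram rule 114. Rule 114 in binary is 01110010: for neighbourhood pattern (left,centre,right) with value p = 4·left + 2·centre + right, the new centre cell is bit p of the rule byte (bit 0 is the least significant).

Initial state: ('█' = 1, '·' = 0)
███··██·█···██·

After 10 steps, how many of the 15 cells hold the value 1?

0) ███··██·█···██·
1) ··███·██·█·█·██
2) ██··██·██·█·█·█
3) ·███·██·██·█·█·
4) █··██·██·██·█·█
5) ███·██·██·██·█·
6) ··██·██·██·██·█
7) ██·██·██·██·██·
8) ·██·██·██·██·██
9) █·██·██·██·██·█
10) ██·██·██·██·██·

10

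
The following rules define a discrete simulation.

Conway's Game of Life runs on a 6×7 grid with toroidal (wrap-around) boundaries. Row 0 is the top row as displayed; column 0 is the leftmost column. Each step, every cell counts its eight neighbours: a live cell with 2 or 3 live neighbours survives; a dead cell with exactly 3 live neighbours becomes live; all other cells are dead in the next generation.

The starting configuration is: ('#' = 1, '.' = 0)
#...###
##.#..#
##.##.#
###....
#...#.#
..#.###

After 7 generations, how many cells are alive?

t=0: #...###
##.#..#
##.##.#
###....
#...#.#
..#.###
t=1: ..#....
...#...
...###.
..#.#..
..#.#..
.#.....
t=2: ..#....
..##...
..#..#.
..#....
.##....
.###...
t=3: .......
.###...
.##....
..##...
.......
...#...
t=4: ...#...
.#.#...
.......
.###...
..##...
.......
t=5: ..#....
..#....
.#.#...
.#.#...
.#.#...
..##...
t=6: .##....
.###...
.#.#...
##.##..
.#.##..
.#.#...
t=7: #......
#..#...
.......
##.....
.#.....
##.##..

10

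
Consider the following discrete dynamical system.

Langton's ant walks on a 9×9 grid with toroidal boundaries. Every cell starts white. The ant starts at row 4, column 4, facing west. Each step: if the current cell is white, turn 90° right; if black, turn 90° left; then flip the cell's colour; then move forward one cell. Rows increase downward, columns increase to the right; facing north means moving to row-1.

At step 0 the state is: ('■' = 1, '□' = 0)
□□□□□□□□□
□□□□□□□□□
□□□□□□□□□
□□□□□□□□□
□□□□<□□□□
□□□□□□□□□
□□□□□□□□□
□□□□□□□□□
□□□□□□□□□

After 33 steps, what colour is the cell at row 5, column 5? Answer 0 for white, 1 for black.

0

t=0: □□□□□□□□□
□□□□□□□□□
□□□□□□□□□
□□□□□□□□□
□□□□<□□□□
□□□□□□□□□
□□□□□□□□□
□□□□□□□□□
□□□□□□□□□
t=1: □□□□□□□□□
□□□□□□□□□
□□□□□□□□□
□□□□^□□□□
□□□□■□□□□
□□□□□□□□□
□□□□□□□□□
□□□□□□□□□
□□□□□□□□□
t=2: □□□□□□□□□
□□□□□□□□□
□□□□□□□□□
□□□□■>□□□
□□□□■□□□□
□□□□□□□□□
□□□□□□□□□
□□□□□□□□□
□□□□□□□□□
t=3: □□□□□□□□□
□□□□□□□□□
□□□□□□□□□
□□□□■■□□□
□□□□■v□□□
□□□□□□□□□
□□□□□□□□□
□□□□□□□□□
□□□□□□□□□
t=4: □□□□□□□□□
□□□□□□□□□
□□□□□□□□□
□□□□■■□□□
□□□□<■□□□
□□□□□□□□□
□□□□□□□□□
□□□□□□□□□
□□□□□□□□□
t=5: □□□□□□□□□
□□□□□□□□□
□□□□□□□□□
□□□□■■□□□
□□□□□■□□□
□□□□v□□□□
□□□□□□□□□
□□□□□□□□□
□□□□□□□□□
t=6: □□□□□□□□□
□□□□□□□□□
□□□□□□□□□
□□□□■■□□□
□□□□□■□□□
□□□<■□□□□
□□□□□□□□□
□□□□□□□□□
□□□□□□□□□
t=7: □□□□□□□□□
□□□□□□□□□
□□□□□□□□□
□□□□■■□□□
□□□^□■□□□
□□□■■□□□□
□□□□□□□□□
□□□□□□□□□
□□□□□□□□□
t=8: □□□□□□□□□
□□□□□□□□□
□□□□□□□□□
□□□□■■□□□
□□□■>■□□□
□□□■■□□□□
□□□□□□□□□
□□□□□□□□□
□□□□□□□□□
t=9: □□□□□□□□□
□□□□□□□□□
□□□□□□□□□
□□□□■■□□□
□□□■■■□□□
□□□■v□□□□
□□□□□□□□□
□□□□□□□□□
□□□□□□□□□
t=10: □□□□□□□□□
□□□□□□□□□
□□□□□□□□□
□□□□■■□□□
□□□■■■□□□
□□□■□>□□□
□□□□□□□□□
□□□□□□□□□
□□□□□□□□□
t=11: □□□□□□□□□
□□□□□□□□□
□□□□□□□□□
□□□□■■□□□
□□□■■■□□□
□□□■□■□□□
□□□□□v□□□
□□□□□□□□□
□□□□□□□□□
t=12: □□□□□□□□□
□□□□□□□□□
□□□□□□□□□
□□□□■■□□□
□□□■■■□□□
□□□■□■□□□
□□□□<■□□□
□□□□□□□□□
□□□□□□□□□
t=13: □□□□□□□□□
□□□□□□□□□
□□□□□□□□□
□□□□■■□□□
□□□■■■□□□
□□□■^■□□□
□□□□■■□□□
□□□□□□□□□
□□□□□□□□□
t=14: □□□□□□□□□
□□□□□□□□□
□□□□□□□□□
□□□□■■□□□
□□□■■■□□□
□□□■■>□□□
□□□□■■□□□
□□□□□□□□□
□□□□□□□□□
t=15: □□□□□□□□□
□□□□□□□□□
□□□□□□□□□
□□□□■■□□□
□□□■■^□□□
□□□■■□□□□
□□□□■■□□□
□□□□□□□□□
□□□□□□□□□
t=16: □□□□□□□□□
□□□□□□□□□
□□□□□□□□□
□□□□■■□□□
□□□■<□□□□
□□□■■□□□□
□□□□■■□□□
□□□□□□□□□
□□□□□□□□□
t=17: □□□□□□□□□
□□□□□□□□□
□□□□□□□□□
□□□□■■□□□
□□□■□□□□□
□□□■v□□□□
□□□□■■□□□
□□□□□□□□□
□□□□□□□□□
t=18: □□□□□□□□□
□□□□□□□□□
□□□□□□□□□
□□□□■■□□□
□□□■□□□□□
□□□■□>□□□
□□□□■■□□□
□□□□□□□□□
□□□□□□□□□
t=19: □□□□□□□□□
□□□□□□□□□
□□□□□□□□□
□□□□■■□□□
□□□■□□□□□
□□□■□■□□□
□□□□■v□□□
□□□□□□□□□
□□□□□□□□□
t=20: □□□□□□□□□
□□□□□□□□□
□□□□□□□□□
□□□□■■□□□
□□□■□□□□□
□□□■□■□□□
□□□□■□>□□
□□□□□□□□□
□□□□□□□□□
t=21: □□□□□□□□□
□□□□□□□□□
□□□□□□□□□
□□□□■■□□□
□□□■□□□□□
□□□■□■□□□
□□□□■□■□□
□□□□□□v□□
□□□□□□□□□
t=22: □□□□□□□□□
□□□□□□□□□
□□□□□□□□□
□□□□■■□□□
□□□■□□□□□
□□□■□■□□□
□□□□■□■□□
□□□□□<■□□
□□□□□□□□□
t=23: □□□□□□□□□
□□□□□□□□□
□□□□□□□□□
□□□□■■□□□
□□□■□□□□□
□□□■□■□□□
□□□□■^■□□
□□□□□■■□□
□□□□□□□□□
t=24: □□□□□□□□□
□□□□□□□□□
□□□□□□□□□
□□□□■■□□□
□□□■□□□□□
□□□■□■□□□
□□□□■■>□□
□□□□□■■□□
□□□□□□□□□
t=25: □□□□□□□□□
□□□□□□□□□
□□□□□□□□□
□□□□■■□□□
□□□■□□□□□
□□□■□■^□□
□□□□■■□□□
□□□□□■■□□
□□□□□□□□□
t=26: □□□□□□□□□
□□□□□□□□□
□□□□□□□□□
□□□□■■□□□
□□□■□□□□□
□□□■□■■>□
□□□□■■□□□
□□□□□■■□□
□□□□□□□□□
t=27: □□□□□□□□□
□□□□□□□□□
□□□□□□□□□
□□□□■■□□□
□□□■□□□□□
□□□■□■■■□
□□□□■■□v□
□□□□□■■□□
□□□□□□□□□
t=28: □□□□□□□□□
□□□□□□□□□
□□□□□□□□□
□□□□■■□□□
□□□■□□□□□
□□□■□■■■□
□□□□■■<■□
□□□□□■■□□
□□□□□□□□□
t=29: □□□□□□□□□
□□□□□□□□□
□□□□□□□□□
□□□□■■□□□
□□□■□□□□□
□□□■□■^■□
□□□□■■■■□
□□□□□■■□□
□□□□□□□□□
t=30: □□□□□□□□□
□□□□□□□□□
□□□□□□□□□
□□□□■■□□□
□□□■□□□□□
□□□■□<□■□
□□□□■■■■□
□□□□□■■□□
□□□□□□□□□
t=31: □□□□□□□□□
□□□□□□□□□
□□□□□□□□□
□□□□■■□□□
□□□■□□□□□
□□□■□□□■□
□□□□■v■■□
□□□□□■■□□
□□□□□□□□□
t=32: □□□□□□□□□
□□□□□□□□□
□□□□□□□□□
□□□□■■□□□
□□□■□□□□□
□□□■□□□■□
□□□□■□>■□
□□□□□■■□□
□□□□□□□□□
t=33: □□□□□□□□□
□□□□□□□□□
□□□□□□□□□
□□□□■■□□□
□□□■□□□□□
□□□■□□^■□
□□□□■□□■□
□□□□□■■□□
□□□□□□□□□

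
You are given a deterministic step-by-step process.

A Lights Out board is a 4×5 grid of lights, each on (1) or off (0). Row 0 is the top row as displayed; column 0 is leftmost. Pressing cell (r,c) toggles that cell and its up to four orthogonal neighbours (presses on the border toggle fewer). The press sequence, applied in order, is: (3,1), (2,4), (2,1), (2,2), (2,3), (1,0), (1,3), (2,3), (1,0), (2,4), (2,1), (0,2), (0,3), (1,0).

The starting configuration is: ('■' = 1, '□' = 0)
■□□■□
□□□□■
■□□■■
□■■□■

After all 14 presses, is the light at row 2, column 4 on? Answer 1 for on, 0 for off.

step 0: ■□□■□
□□□□■
■□□■■
□■■□■
step 1: ■□□■□
□□□□■
■■□■■
■□□□■
step 2: ■□□■□
□□□□□
■■□□□
■□□□□
step 3: ■□□■□
□■□□□
□□■□□
■■□□□
step 4: ■□□■□
□■■□□
□■□■□
■■■□□
step 5: ■□□■□
□■■■□
□■■□■
■■■■□
step 6: □□□■□
■□■■□
■■■□■
■■■■□
step 7: □□□□□
■□□□■
■■■■■
■■■■□
step 8: □□□□□
■□□■■
■■□□□
■■■□□
step 9: ■□□□□
□■□■■
□■□□□
■■■□□
step 10: ■□□□□
□■□■□
□■□■■
■■■□■
step 11: ■□□□□
□□□■□
■□■■■
■□■□■
step 12: ■■■■□
□□■■□
■□■■■
■□■□■
step 13: ■■□□■
□□■□□
■□■■■
■□■□■
step 14: □■□□■
■■■□□
□□■■■
■□■□■

1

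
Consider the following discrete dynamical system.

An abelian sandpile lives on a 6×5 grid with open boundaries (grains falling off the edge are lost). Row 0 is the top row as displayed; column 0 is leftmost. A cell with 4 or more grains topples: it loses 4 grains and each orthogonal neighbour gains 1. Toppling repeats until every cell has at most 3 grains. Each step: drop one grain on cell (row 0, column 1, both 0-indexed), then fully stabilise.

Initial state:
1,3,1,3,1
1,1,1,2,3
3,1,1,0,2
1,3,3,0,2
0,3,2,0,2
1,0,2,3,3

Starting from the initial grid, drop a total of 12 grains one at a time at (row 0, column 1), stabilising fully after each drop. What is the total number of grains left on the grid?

53

gen 0: 1,3,1,3,1
1,1,1,2,3
3,1,1,0,2
1,3,3,0,2
0,3,2,0,2
1,0,2,3,3
gen 1: 2,0,2,3,1
1,2,1,2,3
3,1,1,0,2
1,3,3,0,2
0,3,2,0,2
1,0,2,3,3
gen 2: 2,1,2,3,1
1,2,1,2,3
3,1,1,0,2
1,3,3,0,2
0,3,2,0,2
1,0,2,3,3
gen 3: 2,2,2,3,1
1,2,1,2,3
3,1,1,0,2
1,3,3,0,2
0,3,2,0,2
1,0,2,3,3
gen 4: 2,3,2,3,1
1,2,1,2,3
3,1,1,0,2
1,3,3,0,2
0,3,2,0,2
1,0,2,3,3
gen 5: 3,0,3,3,1
1,3,1,2,3
3,1,1,0,2
1,3,3,0,2
0,3,2,0,2
1,0,2,3,3
gen 6: 3,1,3,3,1
1,3,1,2,3
3,1,1,0,2
1,3,3,0,2
0,3,2,0,2
1,0,2,3,3
gen 7: 3,2,3,3,1
1,3,1,2,3
3,1,1,0,2
1,3,3,0,2
0,3,2,0,2
1,0,2,3,3
gen 8: 3,3,3,3,1
1,3,1,2,3
3,1,1,0,2
1,3,3,0,2
0,3,2,0,2
1,0,2,3,3
gen 9: 0,3,1,0,2
3,0,3,3,3
3,2,1,0,2
1,3,3,0,2
0,3,2,0,2
1,0,2,3,3
gen 10: 1,0,2,0,2
3,1,3,3,3
3,2,1,0,2
1,3,3,0,2
0,3,2,0,2
1,0,2,3,3
gen 11: 1,1,2,0,2
3,1,3,3,3
3,2,1,0,2
1,3,3,0,2
0,3,2,0,2
1,0,2,3,3
gen 12: 1,2,2,0,2
3,1,3,3,3
3,2,1,0,2
1,3,3,0,2
0,3,2,0,2
1,0,2,3,3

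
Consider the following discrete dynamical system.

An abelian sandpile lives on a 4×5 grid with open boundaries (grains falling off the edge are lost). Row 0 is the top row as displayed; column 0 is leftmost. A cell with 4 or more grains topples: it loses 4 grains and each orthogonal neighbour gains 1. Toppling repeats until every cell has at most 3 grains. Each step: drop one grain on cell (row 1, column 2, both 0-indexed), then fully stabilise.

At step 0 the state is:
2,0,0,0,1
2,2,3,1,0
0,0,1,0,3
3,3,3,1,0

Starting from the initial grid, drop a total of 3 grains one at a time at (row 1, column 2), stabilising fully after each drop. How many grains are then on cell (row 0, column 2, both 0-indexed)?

gen 0: 2,0,0,0,1
2,2,3,1,0
0,0,1,0,3
3,3,3,1,0
gen 1: 2,0,1,0,1
2,3,0,2,0
0,0,2,0,3
3,3,3,1,0
gen 2: 2,0,1,0,1
2,3,1,2,0
0,0,2,0,3
3,3,3,1,0
gen 3: 2,0,1,0,1
2,3,2,2,0
0,0,2,0,3
3,3,3,1,0

1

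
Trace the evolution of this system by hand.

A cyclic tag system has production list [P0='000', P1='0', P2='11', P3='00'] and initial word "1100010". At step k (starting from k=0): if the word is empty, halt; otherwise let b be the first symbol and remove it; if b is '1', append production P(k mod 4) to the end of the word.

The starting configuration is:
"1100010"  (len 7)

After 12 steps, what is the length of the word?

step 0: "1100010"  (len 7)
step 1: "100010000"  (len 9)
step 2: "000100000"  (len 9)
step 3: "00100000"  (len 8)
step 4: "0100000"  (len 7)
step 5: "100000"  (len 6)
step 6: "000000"  (len 6)
step 7: "00000"  (len 5)
step 8: "0000"  (len 4)
step 9: "000"  (len 3)
step 10: "00"  (len 2)
step 11: "0"  (len 1)
step 12: (halted — word empty)

0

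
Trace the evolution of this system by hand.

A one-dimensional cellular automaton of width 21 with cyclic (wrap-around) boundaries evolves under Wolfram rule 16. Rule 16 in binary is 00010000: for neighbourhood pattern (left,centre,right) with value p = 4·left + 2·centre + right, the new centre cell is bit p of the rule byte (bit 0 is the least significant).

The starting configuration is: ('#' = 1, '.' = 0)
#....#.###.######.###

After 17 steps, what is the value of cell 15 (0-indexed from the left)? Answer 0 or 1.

0) #....#.###.######.###
1) .#...................
2) ..#..................
3) ...#.................
4) ....#................
5) .....#...............
6) ......#..............
7) .......#.............
8) ........#............
9) .........#...........
10) ..........#..........
11) ...........#.........
12) ............#........
13) .............#.......
14) ..............#......
15) ...............#.....
16) ................#....
17) .................#...

0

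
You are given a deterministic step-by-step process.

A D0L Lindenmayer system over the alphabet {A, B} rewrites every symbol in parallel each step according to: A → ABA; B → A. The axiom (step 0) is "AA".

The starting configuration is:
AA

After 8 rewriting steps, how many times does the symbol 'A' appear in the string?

1970

step 0: AA
step 1: ABAABA
step 2: ABAAABAABAAABA
step 3: ABAAABAABAABAAABAABAAABAABAABAAABA
step 4: ABAAABAABAABAAABAABAAABAABAAABAABAABAAABAABAAABAABAABAAABAABAAABAABAAABAABAABAAABA
step 5: ABAAABAABAABAAABAABAAABAABAAABAABAABAAABAABAAABAABAABAAABA…ABAAABAABAABAAABAABAAABAABAABAAABAABAAABAABAAABAABAABAAABA  (len 198)
step 6: ABAAABAABAABAAABAABAAABAABAAABAABAABAAABAABAAABAABAABAAABA…ABAAABAABAABAAABAABAAABAABAABAAABAABAAABAABAAABAABAABAAABA  (len 478)
step 7: ABAAABAABAABAAABAABAAABAABAAABAABAABAAABAABAAABAABAABAAABA…ABAAABAABAABAAABAABAAABAABAABAAABAABAAABAABAAABAABAABAAABA  (len 1154)
step 8: ABAAABAABAABAAABAABAAABAABAAABAABAABAAABAABAAABAABAABAAABA…ABAAABAABAABAAABAABAAABAABAABAAABAABAAABAABAAABAABAABAAABA  (len 2786)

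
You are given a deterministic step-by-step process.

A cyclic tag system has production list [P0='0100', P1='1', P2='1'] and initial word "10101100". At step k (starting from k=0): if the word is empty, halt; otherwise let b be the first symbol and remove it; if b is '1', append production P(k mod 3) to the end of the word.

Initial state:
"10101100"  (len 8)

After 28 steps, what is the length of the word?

gen 0: "10101100"  (len 8)
gen 1: "01011000100"  (len 11)
gen 2: "1011000100"  (len 10)
gen 3: "0110001001"  (len 10)
gen 4: "110001001"  (len 9)
gen 5: "100010011"  (len 9)
gen 6: "000100111"  (len 9)
gen 7: "00100111"  (len 8)
gen 8: "0100111"  (len 7)
gen 9: "100111"  (len 6)
gen 10: "001110100"  (len 9)
gen 11: "01110100"  (len 8)
gen 12: "1110100"  (len 7)
gen 13: "1101000100"  (len 10)
gen 14: "1010001001"  (len 10)
gen 15: "0100010011"  (len 10)
gen 16: "100010011"  (len 9)
gen 17: "000100111"  (len 9)
gen 18: "00100111"  (len 8)
gen 19: "0100111"  (len 7)
gen 20: "100111"  (len 6)
gen 21: "001111"  (len 6)
gen 22: "01111"  (len 5)
gen 23: "1111"  (len 4)
gen 24: "1111"  (len 4)
gen 25: "1110100"  (len 7)
gen 26: "1101001"  (len 7)
gen 27: "1010011"  (len 7)
gen 28: "0100110100"  (len 10)

10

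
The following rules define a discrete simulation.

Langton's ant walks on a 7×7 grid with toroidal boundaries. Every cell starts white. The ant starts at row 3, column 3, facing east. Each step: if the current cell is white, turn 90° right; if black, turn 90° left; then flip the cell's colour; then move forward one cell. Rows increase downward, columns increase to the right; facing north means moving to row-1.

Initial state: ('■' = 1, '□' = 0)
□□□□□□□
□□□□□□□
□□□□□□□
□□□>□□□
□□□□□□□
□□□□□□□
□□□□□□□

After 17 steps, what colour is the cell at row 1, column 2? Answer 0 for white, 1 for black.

1

[0] □□□□□□□
□□□□□□□
□□□□□□□
□□□>□□□
□□□□□□□
□□□□□□□
□□□□□□□
[1] □□□□□□□
□□□□□□□
□□□□□□□
□□□■□□□
□□□v□□□
□□□□□□□
□□□□□□□
[2] □□□□□□□
□□□□□□□
□□□□□□□
□□□■□□□
□□<■□□□
□□□□□□□
□□□□□□□
[3] □□□□□□□
□□□□□□□
□□□□□□□
□□^■□□□
□□■■□□□
□□□□□□□
□□□□□□□
[4] □□□□□□□
□□□□□□□
□□□□□□□
□□■>□□□
□□■■□□□
□□□□□□□
□□□□□□□
[5] □□□□□□□
□□□□□□□
□□□^□□□
□□■□□□□
□□■■□□□
□□□□□□□
□□□□□□□
[6] □□□□□□□
□□□□□□□
□□□■>□□
□□■□□□□
□□■■□□□
□□□□□□□
□□□□□□□
[7] □□□□□□□
□□□□□□□
□□□■■□□
□□■□v□□
□□■■□□□
□□□□□□□
□□□□□□□
[8] □□□□□□□
□□□□□□□
□□□■■□□
□□■<■□□
□□■■□□□
□□□□□□□
□□□□□□□
[9] □□□□□□□
□□□□□□□
□□□^■□□
□□■■■□□
□□■■□□□
□□□□□□□
□□□□□□□
[10] □□□□□□□
□□□□□□□
□□<□■□□
□□■■■□□
□□■■□□□
□□□□□□□
□□□□□□□
[11] □□□□□□□
□□^□□□□
□□■□■□□
□□■■■□□
□□■■□□□
□□□□□□□
□□□□□□□
[12] □□□□□□□
□□■>□□□
□□■□■□□
□□■■■□□
□□■■□□□
□□□□□□□
□□□□□□□
[13] □□□□□□□
□□■■□□□
□□■v■□□
□□■■■□□
□□■■□□□
□□□□□□□
□□□□□□□
[14] □□□□□□□
□□■■□□□
□□<■■□□
□□■■■□□
□□■■□□□
□□□□□□□
□□□□□□□
[15] □□□□□□□
□□■■□□□
□□□■■□□
□□v■■□□
□□■■□□□
□□□□□□□
□□□□□□□
[16] □□□□□□□
□□■■□□□
□□□■■□□
□□□>■□□
□□■■□□□
□□□□□□□
□□□□□□□
[17] □□□□□□□
□□■■□□□
□□□^■□□
□□□□■□□
□□■■□□□
□□□□□□□
□□□□□□□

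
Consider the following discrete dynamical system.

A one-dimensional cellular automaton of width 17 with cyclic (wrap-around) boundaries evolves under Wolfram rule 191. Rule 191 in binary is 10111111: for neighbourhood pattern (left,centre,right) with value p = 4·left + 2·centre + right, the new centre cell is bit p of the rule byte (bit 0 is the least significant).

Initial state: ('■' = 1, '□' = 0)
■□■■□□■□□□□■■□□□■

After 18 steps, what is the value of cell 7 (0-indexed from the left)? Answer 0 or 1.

1

0) ■□■■□□■□□□□■■□□□■
1) □■■□■■■■■■■■□■■■■
2) ■■□■■■■■■■■□■■■■□
3) ■□■■■■■■■■□■■■■□■
4) □■■■■■■■■□■■■■□■■
5) ■■■■■■■■□■■■■□■■□
6) ■■■■■■■□■■■■□■■□■
7) ■■■■■■□■■■■□■■□■■
8) ■■■■■□■■■■□■■□■■■
9) ■■■■□■■■■□■■□■■■■
10) ■■■□■■■■□■■□■■■■■
11) ■■□■■■■□■■□■■■■■■
12) ■□■■■■□■■□■■■■■■■
13) □■■■■□■■□■■■■■■■■
14) ■■■■□■■□■■■■■■■■□
15) ■■■□■■□■■■■■■■■□■
16) ■■□■■□■■■■■■■■□■■
17) ■□■■□■■■■■■■■□■■■
18) □■■□■■■■■■■■□■■■■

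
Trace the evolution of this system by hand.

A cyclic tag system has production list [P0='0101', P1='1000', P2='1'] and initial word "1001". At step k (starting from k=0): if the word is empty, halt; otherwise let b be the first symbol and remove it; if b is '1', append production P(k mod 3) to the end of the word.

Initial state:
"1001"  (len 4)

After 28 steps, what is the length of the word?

0) "1001"  (len 4)
1) "0010101"  (len 7)
2) "010101"  (len 6)
3) "10101"  (len 5)
4) "01010101"  (len 8)
5) "1010101"  (len 7)
6) "0101011"  (len 7)
7) "101011"  (len 6)
8) "010111000"  (len 9)
9) "10111000"  (len 8)
10) "01110000101"  (len 11)
11) "1110000101"  (len 10)
12) "1100001011"  (len 10)
13) "1000010110101"  (len 13)
14) "0000101101011000"  (len 16)
15) "000101101011000"  (len 15)
16) "00101101011000"  (len 14)
17) "0101101011000"  (len 13)
18) "101101011000"  (len 12)
19) "011010110000101"  (len 15)
20) "11010110000101"  (len 14)
21) "10101100001011"  (len 14)
22) "01011000010110101"  (len 17)
23) "1011000010110101"  (len 16)
24) "0110000101101011"  (len 16)
25) "110000101101011"  (len 15)
26) "100001011010111000"  (len 18)
27) "000010110101110001"  (len 18)
28) "00010110101110001"  (len 17)

17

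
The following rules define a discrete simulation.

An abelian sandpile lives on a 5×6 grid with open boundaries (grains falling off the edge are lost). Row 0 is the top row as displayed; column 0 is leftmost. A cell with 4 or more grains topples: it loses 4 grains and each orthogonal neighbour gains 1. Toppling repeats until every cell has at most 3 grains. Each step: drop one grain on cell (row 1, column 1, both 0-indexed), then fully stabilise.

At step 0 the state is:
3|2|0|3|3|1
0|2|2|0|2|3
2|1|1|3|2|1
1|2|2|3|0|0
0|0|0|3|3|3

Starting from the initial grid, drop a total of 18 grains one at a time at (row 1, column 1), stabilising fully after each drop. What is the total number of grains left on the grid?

51

step 0: 3|2|0|3|3|1
0|2|2|0|2|3
2|1|1|3|2|1
1|2|2|3|0|0
0|0|0|3|3|3
step 1: 3|2|0|3|3|1
0|3|2|0|2|3
2|1|1|3|2|1
1|2|2|3|0|0
0|0|0|3|3|3
step 2: 3|3|0|3|3|1
1|0|3|0|2|3
2|2|1|3|2|1
1|2|2|3|0|0
0|0|0|3|3|3
step 3: 3|3|0|3|3|1
1|1|3|0|2|3
2|2|1|3|2|1
1|2|2|3|0|0
0|0|0|3|3|3
step 4: 3|3|0|3|3|1
1|2|3|0|2|3
2|2|1|3|2|1
1|2|2|3|0|0
0|0|0|3|3|3
step 5: 3|3|0|3|3|1
1|3|3|0|2|3
2|2|1|3|2|1
1|2|2|3|0|0
0|0|0|3|3|3
step 6: 0|1|2|3|3|1
3|2|0|1|2|3
2|3|2|3|2|1
1|2|2|3|0|0
0|0|0|3|3|3
step 7: 0|1|2|3|3|1
3|3|0|1|2|3
2|3|2|3|2|1
1|2|2|3|0|0
0|0|0|3|3|3
step 8: 1|2|2|3|3|1
1|2|1|1|2|3
0|1|3|3|2|1
2|3|2|3|0|0
0|0|0|3|3|3
step 9: 1|2|2|3|3|1
1|3|1|1|2|3
0|1|3|3|2|1
2|3|2|3|0|0
0|0|0|3|3|3
step 10: 1|3|2|3|3|1
2|0|2|1|2|3
0|2|3|3|2|1
2|3|2|3|0|0
0|0|0|3|3|3
step 11: 1|3|2|3|3|1
2|1|2|1|2|3
0|2|3|3|2|1
2|3|2|3|0|0
0|0|0|3|3|3
step 12: 1|3|2|3|3|1
2|2|2|1|2|3
0|2|3|3|2|1
2|3|2|3|0|0
0|0|0|3|3|3
step 13: 1|3|2|3|3|1
2|3|2|1|2|3
0|2|3|3|2|1
2|3|2|3|0|0
0|0|0|3|3|3
step 14: 2|0|3|3|3|1
3|1|3|1|2|3
0|3|3|3|2|1
2|3|2|3|0|0
0|0|0|3|3|3
step 15: 2|0|3|3|3|1
3|2|3|1|2|3
0|3|3|3|2|1
2|3|2|3|0|0
0|0|0|3|3|3
step 16: 2|0|3|3|3|1
3|3|3|1|2|3
0|3|3|3|2|1
2|3|2|3|0|0
0|0|0|3|3|3
step 17: 3|2|1|2|1|3
0|3|3|1|2|0
2|2|3|3|0|3
3|1|1|2|3|1
0|1|2|1|1|0
step 18: 3|3|2|2|1|3
1|2|1|3|2|0
3|0|2|0|1|3
3|2|2|3|3|1
0|1|2|1|1|0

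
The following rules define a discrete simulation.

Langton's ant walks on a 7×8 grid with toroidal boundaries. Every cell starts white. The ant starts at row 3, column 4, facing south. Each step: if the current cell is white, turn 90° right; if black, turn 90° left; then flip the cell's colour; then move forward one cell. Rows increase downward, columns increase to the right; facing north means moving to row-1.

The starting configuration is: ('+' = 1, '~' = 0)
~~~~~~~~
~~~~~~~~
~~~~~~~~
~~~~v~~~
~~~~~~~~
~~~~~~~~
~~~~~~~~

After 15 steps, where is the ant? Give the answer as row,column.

2,4

0) ~~~~~~~~
~~~~~~~~
~~~~~~~~
~~~~v~~~
~~~~~~~~
~~~~~~~~
~~~~~~~~
1) ~~~~~~~~
~~~~~~~~
~~~~~~~~
~~~<+~~~
~~~~~~~~
~~~~~~~~
~~~~~~~~
2) ~~~~~~~~
~~~~~~~~
~~~^~~~~
~~~++~~~
~~~~~~~~
~~~~~~~~
~~~~~~~~
3) ~~~~~~~~
~~~~~~~~
~~~+>~~~
~~~++~~~
~~~~~~~~
~~~~~~~~
~~~~~~~~
4) ~~~~~~~~
~~~~~~~~
~~~++~~~
~~~+v~~~
~~~~~~~~
~~~~~~~~
~~~~~~~~
5) ~~~~~~~~
~~~~~~~~
~~~++~~~
~~~+~>~~
~~~~~~~~
~~~~~~~~
~~~~~~~~
6) ~~~~~~~~
~~~~~~~~
~~~++~~~
~~~+~+~~
~~~~~v~~
~~~~~~~~
~~~~~~~~
7) ~~~~~~~~
~~~~~~~~
~~~++~~~
~~~+~+~~
~~~~<+~~
~~~~~~~~
~~~~~~~~
8) ~~~~~~~~
~~~~~~~~
~~~++~~~
~~~+^+~~
~~~~++~~
~~~~~~~~
~~~~~~~~
9) ~~~~~~~~
~~~~~~~~
~~~++~~~
~~~++>~~
~~~~++~~
~~~~~~~~
~~~~~~~~
10) ~~~~~~~~
~~~~~~~~
~~~++^~~
~~~++~~~
~~~~++~~
~~~~~~~~
~~~~~~~~
11) ~~~~~~~~
~~~~~~~~
~~~+++>~
~~~++~~~
~~~~++~~
~~~~~~~~
~~~~~~~~
12) ~~~~~~~~
~~~~~~~~
~~~++++~
~~~++~v~
~~~~++~~
~~~~~~~~
~~~~~~~~
13) ~~~~~~~~
~~~~~~~~
~~~++++~
~~~++<+~
~~~~++~~
~~~~~~~~
~~~~~~~~
14) ~~~~~~~~
~~~~~~~~
~~~++^+~
~~~++++~
~~~~++~~
~~~~~~~~
~~~~~~~~
15) ~~~~~~~~
~~~~~~~~
~~~+<~+~
~~~++++~
~~~~++~~
~~~~~~~~
~~~~~~~~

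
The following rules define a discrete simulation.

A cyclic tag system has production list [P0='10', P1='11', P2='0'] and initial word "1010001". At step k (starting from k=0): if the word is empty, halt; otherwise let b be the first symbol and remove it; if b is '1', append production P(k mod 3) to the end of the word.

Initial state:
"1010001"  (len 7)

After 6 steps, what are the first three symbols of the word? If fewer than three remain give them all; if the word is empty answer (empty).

t=0: "1010001"  (len 7)
t=1: "01000110"  (len 8)
t=2: "1000110"  (len 7)
t=3: "0001100"  (len 7)
t=4: "001100"  (len 6)
t=5: "01100"  (len 5)
t=6: "1100"  (len 4)

110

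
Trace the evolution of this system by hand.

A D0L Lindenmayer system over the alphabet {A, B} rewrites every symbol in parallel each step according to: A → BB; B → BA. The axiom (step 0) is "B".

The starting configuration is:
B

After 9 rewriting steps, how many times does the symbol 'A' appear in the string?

t=0: B
t=1: BA
t=2: BABB
t=3: BABBBABA
t=4: BABBBABABABBBABB
t=5: BABBBABABABBBABBBABBBABABABBBABA
t=6: BABBBABABABBBABBBABBBABABABBBABABABBBABABABBBABBBABBBABABABBBABB
t=7: BABBBABABABBBABBBABBBABABABBBABABABBBABABABBBABBBABBBABABA…BABABBBABBBABBBABABABBBABABABBBABABABBBABBBABBBABABABBBABA  (len 128)
t=8: BABBBABABABBBABBBABBBABABABBBABABABBBABABABBBABBBABBBABABA…BABABBBABBBABBBABABABBBABABABBBABABABBBABBBABBBABABABBBABB  (len 256)
t=9: BABBBABABABBBABBBABBBABABABBBABABABBBABABABBBABBBABBBABABA…BABABBBABBBABBBABABABBBABABABBBABABABBBABBBABBBABABABBBABA  (len 512)

171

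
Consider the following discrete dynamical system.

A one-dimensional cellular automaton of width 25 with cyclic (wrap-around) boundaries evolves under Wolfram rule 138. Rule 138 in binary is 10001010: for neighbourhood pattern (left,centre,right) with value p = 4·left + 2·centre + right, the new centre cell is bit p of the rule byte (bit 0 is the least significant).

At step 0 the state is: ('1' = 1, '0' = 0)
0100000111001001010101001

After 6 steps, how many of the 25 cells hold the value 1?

step 0: 0100000111001001010101001
step 1: 0000001110010010000000010
step 2: 0000011100100100000000100
step 3: 0000111001001000000001000
step 4: 0001110010010000000010000
step 5: 0011100100100000000100000
step 6: 0111001001000000001000000

6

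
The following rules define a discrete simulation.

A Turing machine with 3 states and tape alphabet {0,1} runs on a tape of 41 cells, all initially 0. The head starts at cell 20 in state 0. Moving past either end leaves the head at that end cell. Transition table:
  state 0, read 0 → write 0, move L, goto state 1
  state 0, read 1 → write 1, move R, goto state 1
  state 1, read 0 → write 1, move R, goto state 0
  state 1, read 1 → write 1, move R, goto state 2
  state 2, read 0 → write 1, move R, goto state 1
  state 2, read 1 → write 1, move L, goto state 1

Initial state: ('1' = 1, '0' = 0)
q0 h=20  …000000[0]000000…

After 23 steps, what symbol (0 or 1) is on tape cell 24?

1

t=0: q0 h=20  …000000[0]000000…
t=1: q1 h=19  …000000[0]000000…
t=2: q0 h=20  …000001[0]000000…
t=3: q1 h=19  …000000[1]000000…
t=4: q2 h=20  …000001[0]000000…
t=5: q1 h=21  …000011[0]000000…
t=6: q0 h=22  …000111[0]000000…
t=7: q1 h=21  …000011[1]000000…
t=8: q2 h=22  …000111[0]000000…
t=9: q1 h=23  …001111[0]000000…
t=10: q0 h=24  …011111[0]000000…
t=11: q1 h=23  …001111[1]000000…
t=12: q2 h=24  …011111[0]000000…
t=13: q1 h=25  …111111[0]000000…
t=14: q0 h=26  …111111[0]000000…
t=15: q1 h=25  …111111[1]000000…
t=16: q2 h=26  …111111[0]000000…
t=17: q1 h=27  …111111[0]000000…
t=18: q0 h=28  …111111[0]000000…
t=19: q1 h=27  …111111[1]000000…
t=20: q2 h=28  …111111[0]000000…
t=21: q1 h=29  …111111[0]000000…
t=22: q0 h=30  …111111[0]000000…
t=23: q1 h=29  …111111[1]000000…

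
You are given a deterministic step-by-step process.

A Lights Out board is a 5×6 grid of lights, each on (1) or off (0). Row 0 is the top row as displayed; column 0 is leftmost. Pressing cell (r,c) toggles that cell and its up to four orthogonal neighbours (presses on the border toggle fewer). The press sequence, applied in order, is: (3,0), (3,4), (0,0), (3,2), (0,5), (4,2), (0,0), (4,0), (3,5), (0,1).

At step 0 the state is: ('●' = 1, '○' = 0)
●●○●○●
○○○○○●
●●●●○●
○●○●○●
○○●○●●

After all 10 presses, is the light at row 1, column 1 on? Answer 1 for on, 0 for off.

gen 0: ●●○●○●
○○○○○●
●●●●○●
○●○●○●
○○●○●●
gen 1: ●●○●○●
○○○○○●
○●●●○●
●○○●○●
●○●○●●
gen 2: ●●○●○●
○○○○○●
○●●●●●
●○○○●○
●○●○○●
gen 3: ○○○●○●
●○○○○●
○●●●●●
●○○○●○
●○●○○●
gen 4: ○○○●○●
●○○○○●
○●○●●●
●●●●●○
●○○○○●
gen 5: ○○○●●○
●○○○○○
○●○●●●
●●●●●○
●○○○○●
gen 6: ○○○●●○
●○○○○○
○●○●●●
●●○●●○
●●●●○●
gen 7: ●●○●●○
○○○○○○
○●○●●●
●●○●●○
●●●●○●
gen 8: ●●○●●○
○○○○○○
○●○●●●
○●○●●○
○○●●○●
gen 9: ●●○●●○
○○○○○○
○●○●●○
○●○●○●
○○●●○○
gen 10: ○○●●●○
○●○○○○
○●○●●○
○●○●○●
○○●●○○

1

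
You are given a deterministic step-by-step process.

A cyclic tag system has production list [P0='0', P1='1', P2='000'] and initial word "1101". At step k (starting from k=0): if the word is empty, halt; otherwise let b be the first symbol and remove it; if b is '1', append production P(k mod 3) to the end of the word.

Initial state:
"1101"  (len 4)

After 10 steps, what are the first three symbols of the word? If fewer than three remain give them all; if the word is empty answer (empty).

k=0  "1101"  (len 4)
k=1  "1010"  (len 4)
k=2  "0101"  (len 4)
k=3  "101"  (len 3)
k=4  "010"  (len 3)
k=5  "10"  (len 2)
k=6  "0000"  (len 4)
k=7  "000"  (len 3)
k=8  "00"  (len 2)
k=9  "0"  (len 1)
k=10  (halted — word empty)

(empty)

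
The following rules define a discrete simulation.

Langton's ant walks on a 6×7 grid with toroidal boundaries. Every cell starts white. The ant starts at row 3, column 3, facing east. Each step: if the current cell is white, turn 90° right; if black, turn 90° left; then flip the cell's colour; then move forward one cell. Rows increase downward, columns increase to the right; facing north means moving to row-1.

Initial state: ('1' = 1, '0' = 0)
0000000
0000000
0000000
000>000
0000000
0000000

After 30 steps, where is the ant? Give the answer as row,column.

2,2

step 0: 0000000
0000000
0000000
000>000
0000000
0000000
step 1: 0000000
0000000
0000000
0001000
000v000
0000000
step 2: 0000000
0000000
0000000
0001000
00<1000
0000000
step 3: 0000000
0000000
0000000
00^1000
0011000
0000000
step 4: 0000000
0000000
0000000
001>000
0011000
0000000
step 5: 0000000
0000000
000^000
0010000
0011000
0000000
step 6: 0000000
0000000
0001>00
0010000
0011000
0000000
step 7: 0000000
0000000
0001100
0010v00
0011000
0000000
step 8: 0000000
0000000
0001100
001<100
0011000
0000000
step 9: 0000000
0000000
000^100
0011100
0011000
0000000
step 10: 0000000
0000000
00<0100
0011100
0011000
0000000
step 11: 0000000
00^0000
0010100
0011100
0011000
0000000
step 12: 0000000
001>000
0010100
0011100
0011000
0000000
step 13: 0000000
0011000
001v100
0011100
0011000
0000000
step 14: 0000000
0011000
00<1100
0011100
0011000
0000000
step 15: 0000000
0011000
0001100
00v1100
0011000
0000000
step 16: 0000000
0011000
0001100
000>100
0011000
0000000
step 17: 0000000
0011000
000^100
0000100
0011000
0000000
step 18: 0000000
0011000
00<0100
0000100
0011000
0000000
step 19: 0000000
00^1000
0010100
0000100
0011000
0000000
step 20: 0000000
0<01000
0010100
0000100
0011000
0000000
step 21: 0^00000
0101000
0010100
0000100
0011000
0000000
step 22: 01>0000
0101000
0010100
0000100
0011000
0000000
step 23: 0110000
01v1000
0010100
0000100
0011000
0000000
step 24: 0110000
0<11000
0010100
0000100
0011000
0000000
step 25: 0110000
0011000
0v10100
0000100
0011000
0000000
step 26: 0110000
0011000
<110100
0000100
0011000
0000000
step 27: 0110000
^011000
1110100
0000100
0011000
0000000
step 28: 0110000
1>11000
1110100
0000100
0011000
0000000
step 29: 0110000
1111000
1v10100
0000100
0011000
0000000
step 30: 0110000
1111000
10>0100
0000100
0011000
0000000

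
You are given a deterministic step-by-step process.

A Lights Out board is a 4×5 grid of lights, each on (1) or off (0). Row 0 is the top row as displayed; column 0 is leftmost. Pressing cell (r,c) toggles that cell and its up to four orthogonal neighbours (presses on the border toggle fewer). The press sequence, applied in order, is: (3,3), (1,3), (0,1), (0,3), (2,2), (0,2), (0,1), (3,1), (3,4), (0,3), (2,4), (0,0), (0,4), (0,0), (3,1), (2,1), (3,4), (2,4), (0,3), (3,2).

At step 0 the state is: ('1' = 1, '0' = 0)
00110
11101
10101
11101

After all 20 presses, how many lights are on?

0) 00110
11101
10101
11101
1) 00110
11101
10111
11010
2) 00100
11010
10101
11010
3) 11000
10010
10101
11010
4) 11111
10000
10101
11010
5) 11111
10100
11011
11110
6) 10001
10000
11011
11110
7) 01101
11000
11011
11110
8) 01101
11000
10011
00010
9) 01101
11000
10010
00001
10) 01010
11010
10010
00001
11) 01010
11011
10001
00000
12) 10010
01011
10001
00000
13) 10001
01010
10001
00000
14) 01001
11010
10001
00000
15) 01001
11010
11001
11100
16) 01001
10010
00101
10100
17) 01001
10010
00100
10111
18) 01001
10011
00111
10110
19) 01110
10001
00111
10110
20) 01110
10001
00011
11000

9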